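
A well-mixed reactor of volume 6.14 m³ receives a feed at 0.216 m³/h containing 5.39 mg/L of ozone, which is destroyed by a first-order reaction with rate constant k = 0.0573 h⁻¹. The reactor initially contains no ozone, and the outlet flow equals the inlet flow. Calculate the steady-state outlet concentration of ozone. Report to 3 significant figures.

V dC/dt = Q(C_in − C) − k V C.
At steady state: 0 = Q C_in − (Q + kV) C_ss, so C_ss = Q C_in/(Q + kV).
C_ss = 0.216·5.39/(0.216 + 0.0573·6.14) = 1.1642/0.56782 = 2.0504 mg/L.

2.05 mg/L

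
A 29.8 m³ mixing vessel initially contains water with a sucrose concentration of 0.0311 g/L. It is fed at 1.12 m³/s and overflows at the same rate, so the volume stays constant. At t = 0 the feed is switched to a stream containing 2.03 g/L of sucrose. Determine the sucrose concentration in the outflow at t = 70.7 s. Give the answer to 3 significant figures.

1.89 g/L

Transient balance on the dissolved component: V dC/dt = Q(C_in − C).
Rewrite as dC/dt + C/τ = C_in/τ, τ = V/Q = 26.607 s.
C approaches C_in exponentially: C(t) = C_in + (C₀ − C_in) e^(−t/τ).
C(70.7) = 2.03 + (0.0311 − 2.03)·e^(−70.7/26.607) = 2.03 + (-1.9989)·0.070146 = 1.8898 g/L.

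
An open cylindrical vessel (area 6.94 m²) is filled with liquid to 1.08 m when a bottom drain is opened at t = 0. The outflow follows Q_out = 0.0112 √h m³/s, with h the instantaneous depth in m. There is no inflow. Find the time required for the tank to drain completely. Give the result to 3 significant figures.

1290 s

Mass balance (ρ constant): A dh/dt = −0.0112 √h.
∫ h^(−1/2) dh = −(0.0112/A) ∫ dt, giving 2√h = 2√h₀ − (0.0112/A) t.
Set h = 0: 2√h₀ = (0.0112/A) t_empty ⇒ t_empty = 2A√h₀/0.0112.
t_empty = 2·6.94·√1.08/0.0112 = 13.880·1.0392/0.0112 = 1287.9 s.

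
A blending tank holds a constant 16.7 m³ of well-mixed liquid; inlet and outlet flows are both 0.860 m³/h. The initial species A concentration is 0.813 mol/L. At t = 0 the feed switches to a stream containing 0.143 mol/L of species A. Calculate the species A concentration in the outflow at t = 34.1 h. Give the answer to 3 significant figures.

Transient balance on the dissolved component: V dC/dt = Q(C_in − C).
Rewrite as dC/dt + C/τ = C_in/τ, τ = V/Q = 19.419 h.
Solution: C(t) = C_in + (C₀ − C_in) e^(−t/τ).
C(34.1) = 0.143 + (0.813 − 0.143)·e^(−34.1/19.419) = 0.143 + (0.67000)·0.17273 = 0.25873 mol/L.

0.259 mol/L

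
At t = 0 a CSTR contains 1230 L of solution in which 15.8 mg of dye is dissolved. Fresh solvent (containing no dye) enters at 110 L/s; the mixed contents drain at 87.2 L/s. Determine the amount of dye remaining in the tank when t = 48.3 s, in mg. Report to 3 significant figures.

1.37 mg

Total volume: dV/dt = Q_in − Q_out = 22.800 L/s, so V(t) = 1230 + 22.800 t and V(48.3) = 2331.2 L.
Solute balance: dm/dt = 0 − Q_out C = −Q_out m/V(t).
Separate: dm/m = −Q_out dt/V(t) ⇒ ln(m/m₀) = −(Q_out/(Q_in−Q_out)) ln(V/V₀).
m = m₀ (V₀/V)^(Q_out/(Q_in−Q_out)) = 15.8 × (1230/2331.2)^(3.8246) = 1.3698 mg.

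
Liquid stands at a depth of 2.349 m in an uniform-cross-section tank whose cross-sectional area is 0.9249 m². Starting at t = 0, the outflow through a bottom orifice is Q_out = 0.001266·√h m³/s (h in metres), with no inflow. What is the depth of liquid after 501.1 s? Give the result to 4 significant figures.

1.415 m

Mass balance (ρ constant): A dh/dt = −0.001266 √h.
Separate and integrate: 2(√h − √h₀) = −(0.001266/A) t.
√h = √2.349 − 0.001266·501.1/(2·0.9249) = 1.53264 − 0.342952 = 1.18969.
h = 1.18969² = 1.41537 m.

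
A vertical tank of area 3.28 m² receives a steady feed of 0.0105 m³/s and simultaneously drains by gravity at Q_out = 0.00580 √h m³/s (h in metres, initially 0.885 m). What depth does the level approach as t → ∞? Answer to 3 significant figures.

3.28 m

Level balance: A dh/dt = 0.0105 − 0.00580 √h. Setting dh/dt = 0:
Q_in = 0.00580 √h_ss ⇒ √h_ss = 0.0105/0.00580 = 1.8103.
h_ss = 1.8103² = 3.2773 m. (Since h₀ = 0.885 m < h_ss, the level will rise toward this value.)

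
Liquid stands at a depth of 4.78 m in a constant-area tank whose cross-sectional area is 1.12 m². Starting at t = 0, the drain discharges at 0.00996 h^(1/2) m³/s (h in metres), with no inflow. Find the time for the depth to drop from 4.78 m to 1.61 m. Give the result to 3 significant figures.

A dh/dt = −Q_out = −0.00996 √h.
This is separable: 2 d(√h)/dt = −0.00996/A, so √h = √h₀ − (0.00996/(2A)) t.
t = 2A(√h₀ − √h)/0.00996 = 2·1.12·(√4.78 − √1.61)/0.00996
  = 2.2400 × (2.1863 − 1.2689) / 0.00996 = 206.34 s.

206 s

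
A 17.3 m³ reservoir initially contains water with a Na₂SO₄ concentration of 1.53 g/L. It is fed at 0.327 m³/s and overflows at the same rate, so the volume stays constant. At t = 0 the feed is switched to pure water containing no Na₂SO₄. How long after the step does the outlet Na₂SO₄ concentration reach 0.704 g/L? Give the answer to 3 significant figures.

Mass balance on the solute (V constant): V dC/dt = Q(C_in − C), so τ = V/Q = 52.905 s.
C(t) = C_in + (C₀ − C_in) e^(−t/τ). Set C = 0.704 and solve for t:
e^(−t/τ) = (C − C_in)/(C₀ − C_in) = (0.704 − 0)/(1.53 − 0) = 0.46013
t = −τ ln(…) = 52.905 × 0.77624 = 41.067 s.

41.1 s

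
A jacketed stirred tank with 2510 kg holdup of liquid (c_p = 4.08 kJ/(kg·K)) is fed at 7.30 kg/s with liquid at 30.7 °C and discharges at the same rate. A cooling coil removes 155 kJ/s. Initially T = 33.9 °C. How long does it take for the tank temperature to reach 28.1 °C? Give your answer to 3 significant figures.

403 s

Heat balance on the well-mixed liquid: M c_p dT/dt = ṁ c_p (T_in − T) − 155.
τ = M/ṁ = 343.84 s; T_ss = T_in − Q̇/(ṁ c_p) = 25.496 °C.
T(t) = T_ss + (T₀ − T_ss) e^(−t/τ). Set T = 28.1:
e^(−t/τ) = (28.1 − 25.496)/(33.9 − 25.496) = 0.30986
t = −343.84 · ln(0.30986) = 402.85 s.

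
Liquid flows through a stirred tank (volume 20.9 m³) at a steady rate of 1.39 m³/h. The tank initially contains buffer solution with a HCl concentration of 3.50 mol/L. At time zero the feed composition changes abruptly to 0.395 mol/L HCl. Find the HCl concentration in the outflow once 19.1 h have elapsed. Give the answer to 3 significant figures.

1.27 mol/L

Unsteady species balance (constant V, well mixed): V dC/dt = Q(C_in − C).
So dC/dt = (C_in − C)/τ with τ = V/Q = 20.9/1.39 = 15.036 h.
This is linear first-order; C(t) = C_in + (C₀ − C_in) e^(−t/τ).
C(19.1) = 0.395 + (3.50 − 0.395)·e^(−19.1/15.036) = 0.395 + (3.1050)·0.28075 = 1.2667 mol/L.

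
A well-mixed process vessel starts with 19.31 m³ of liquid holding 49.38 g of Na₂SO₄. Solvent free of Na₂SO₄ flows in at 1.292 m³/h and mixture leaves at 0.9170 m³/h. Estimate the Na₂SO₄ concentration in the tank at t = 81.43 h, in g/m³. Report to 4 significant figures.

0.09746 g/m³

Total volume: dV/dt = Q_in − Q_out = 0.375000 m³/h, so V(t) = 19.31 + 0.375000 t and V(81.43) = 49.8462 m³.
No Na₂SO₄ enters, so dm/dt = −Q_out · (m/V).
dm/m = −Q_out dt/(V₀ + 0.375000 t); integrating gives ln(m/m₀) = −(Q_out/(Q_in−Q_out)) ln(V/V₀).
m = m₀ (V₀/V)^(Q_out/(Q_in−Q_out)) = 49.38 × (19.31/49.8462)^(2.44533) = 4.85780 g.
C = m/V = 4.85780/49.8462 = 0.0974558 g/m³.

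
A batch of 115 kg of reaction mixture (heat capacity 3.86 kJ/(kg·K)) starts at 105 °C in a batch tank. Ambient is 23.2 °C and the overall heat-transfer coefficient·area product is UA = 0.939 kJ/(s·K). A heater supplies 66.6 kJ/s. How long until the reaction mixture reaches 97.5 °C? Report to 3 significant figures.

553 s

Heat balance on the well-mixed liquid: M c_p dT/dt = −UA(T − T_amb) + Q̇.
τ = M c_p/UA = 472.74 s; T_ss = T_amb + Q̇/UA = 23.2 + 66.6/0.939 = 94.127 °C.
T(t) = T_ss + (T₀ − T_ss)e^(−t/τ); set T = 97.5:
t = −τ ln[(T − T_ss)/(T₀ − T_ss)] = −472.74 · ln(0.31025) = 553.28 s.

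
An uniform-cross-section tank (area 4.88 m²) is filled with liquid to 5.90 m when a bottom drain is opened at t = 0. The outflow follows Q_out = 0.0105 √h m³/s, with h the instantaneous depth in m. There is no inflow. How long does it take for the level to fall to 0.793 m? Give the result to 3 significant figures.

1430 s

A dh/dt = −Q_out = −0.0105 √h.
This is separable: 2 d(√h)/dt = −0.0105/A, so √h = √h₀ − (0.0105/(2A)) t.
t = 2A(√h₀ − √h)/0.0105 = 2·4.88·(√5.90 − √0.793)/0.0105
  = 9.7600 × (2.4290 − 0.89051) / 0.0105 = 1430.1 s.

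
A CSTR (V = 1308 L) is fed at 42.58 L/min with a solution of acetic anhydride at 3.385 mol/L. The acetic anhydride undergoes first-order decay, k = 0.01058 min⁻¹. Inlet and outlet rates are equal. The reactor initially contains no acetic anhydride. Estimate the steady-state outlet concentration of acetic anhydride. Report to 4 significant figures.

2.555 mol/L

V dC/dt = Q(C_in − C) − k V C.
Steady state (dC/dt = 0): C_ss = Q C_in/(Q + kV) = C_in/(1 + kV/Q).
C_ss = 42.58·3.385/(42.58 + 0.01058·1308) = 144.133/56.4186 = 2.55471 mol/L.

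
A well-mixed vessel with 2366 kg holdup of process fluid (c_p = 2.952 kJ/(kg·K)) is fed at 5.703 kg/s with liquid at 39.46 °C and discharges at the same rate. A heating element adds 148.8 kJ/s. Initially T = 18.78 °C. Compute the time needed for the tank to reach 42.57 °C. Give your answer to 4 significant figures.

M c_p dT/dt = ṁ c_p (T_in − T) + Q̇.
τ = M/ṁ = 414.869 s; T_ss = T_in + Q̇/(ṁ c_p) = 48.2986 °C.
T(t) = T_ss + (T₀ − T_ss) e^(−t/τ). Set T = 42.57:
e^(−t/τ) = (42.57 − 48.2986)/(18.78 − 48.2986) = 0.194067
t = −414.869 · ln(0.194067) = 680.199 s.

680.2 s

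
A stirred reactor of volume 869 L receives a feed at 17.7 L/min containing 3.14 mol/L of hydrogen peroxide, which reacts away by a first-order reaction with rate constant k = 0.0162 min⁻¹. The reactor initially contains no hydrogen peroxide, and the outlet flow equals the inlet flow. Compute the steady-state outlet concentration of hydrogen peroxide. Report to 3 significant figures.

1.75 mol/L

V dC/dt = Q(C_in − C) − k V C.
At steady state: 0 = Q C_in − (Q + kV) C_ss, so C_ss = Q C_in/(Q + kV).
C_ss = 17.7·3.14/(17.7 + 0.0162·869) = 55.578/31.778 = 1.7490 mol/L.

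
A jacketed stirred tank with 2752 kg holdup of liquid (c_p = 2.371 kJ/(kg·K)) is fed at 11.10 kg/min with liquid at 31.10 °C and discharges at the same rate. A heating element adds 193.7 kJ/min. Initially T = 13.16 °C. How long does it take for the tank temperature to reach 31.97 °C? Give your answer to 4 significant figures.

First-law balance (no shaft work): M c_p dT/dt = ṁ c_p (T_in − T) + 193.7.
τ = M/ṁ = 247.928 min; T_ss = T_in + Q̇/(ṁ c_p) = 38.4600 °C.
T(t) = T_ss + (T₀ − T_ss) e^(−t/τ). Set T = 31.97:
e^(−t/τ) = (31.97 − 38.4600)/(13.16 − 38.4600) = 0.256520
t = −247.928 · ln(0.256520) = 337.318 min.

337.3 min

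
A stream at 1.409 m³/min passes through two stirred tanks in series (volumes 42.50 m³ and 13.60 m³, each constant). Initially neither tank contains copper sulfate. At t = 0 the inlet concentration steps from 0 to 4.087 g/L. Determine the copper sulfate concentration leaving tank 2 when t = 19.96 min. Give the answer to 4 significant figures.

Species balance on tank i: dCᵢ/dt = (Cᵢ₋₁ − Cᵢ)/τᵢ with τᵢ = Vᵢ/Q.
τ₁ = 42.50/1.409 = 30.1632 min; τ₂ = 13.60/1.409 = 9.65224 min.
Tank 1: C₁ = C_in(1 − e^(−t/τ₁)). Tank 2 (τ₁ ≠ τ₂): C₂ = C_in[1 − (τ₁ e^(−t/τ₁) − τ₂ e^(−t/τ₂))/(τ₁ − τ₂)].
At t = 19.96: e^(−t/τ₁) = 0.515957, e^(−t/τ₂) = 0.126449.
C₂ = 4.087·[1 − (30.1632·0.515957 − 9.65224·0.126449)/(20.5110)] = 4.087·0.300746 = 1.22915 g/L.

1.229 g/L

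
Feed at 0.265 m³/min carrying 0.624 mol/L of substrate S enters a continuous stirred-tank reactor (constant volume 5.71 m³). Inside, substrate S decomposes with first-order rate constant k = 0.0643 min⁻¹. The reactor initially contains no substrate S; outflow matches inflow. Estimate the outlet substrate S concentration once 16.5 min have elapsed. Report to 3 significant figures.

0.219 mol/L

V dC/dt = Q(C_in − C) − k V C.
This is linear with rate a = Q/V + k = 0.11071 min⁻¹.
C_ss = Q C_in/(Q + kV) = 0.26158 mol/L; C(t) = C_ss + (C₀ − C_ss) e^(−a t).
C(16.5) = 0.26158 + (-0.26158)·e^(−0.11071·16.5) = 0.26158 + (-0.26158)·0.16094 = 0.21948 mol/L.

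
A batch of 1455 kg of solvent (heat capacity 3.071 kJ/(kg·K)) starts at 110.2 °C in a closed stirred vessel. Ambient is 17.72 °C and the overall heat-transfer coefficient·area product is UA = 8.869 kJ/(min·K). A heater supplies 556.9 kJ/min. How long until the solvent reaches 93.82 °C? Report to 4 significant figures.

Heat balance on the well-mixed liquid: M c_p dT/dt = −UA(T − T_amb) + Q̇.
τ = M c_p/UA = 503.812 min; T_ss = T_amb + Q̇/UA = 17.72 + 556.9/8.869 = 80.5117 °C.
T(t) = T_ss + (T₀ − T_ss)e^(−t/τ); set T = 93.82:
t = −τ ln[(T − T_ss)/(T₀ − T_ss)] = −503.812 · ln(0.448267) = 404.242 min.

404.2 min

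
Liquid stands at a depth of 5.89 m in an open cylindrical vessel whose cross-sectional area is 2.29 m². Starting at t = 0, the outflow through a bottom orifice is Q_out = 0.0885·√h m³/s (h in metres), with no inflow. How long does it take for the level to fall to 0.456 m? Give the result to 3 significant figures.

A dh/dt = −Q_out = −0.0885 √h.
Separate and integrate: 2(√h − √h₀) = −(0.0885/A) t.
t = 2A(√h₀ − √h)/0.0885 = 2·2.29·(√5.89 − √0.456)/0.0885
  = 4.5800 × (2.4269 − 0.67528) / 0.0885 = 90.651 s.

90.7 s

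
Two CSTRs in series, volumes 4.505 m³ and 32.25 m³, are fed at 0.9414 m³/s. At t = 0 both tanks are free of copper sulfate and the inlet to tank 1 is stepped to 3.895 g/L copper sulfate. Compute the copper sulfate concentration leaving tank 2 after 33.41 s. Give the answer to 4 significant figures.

2.188 g/L

Time constants: τᵢ = Vᵢ/Q for each well-mixed tank.
τ₁ = 4.505/0.9414 = 4.78543 s; τ₂ = 32.25/0.9414 = 34.2575 s.
Tank 1: C₁ = C_in(1 − e^(−t/τ₁)). Tank 2 (τ₁ ≠ τ₂): C₂ = C_in[1 − (τ₁ e^(−t/τ₁) − τ₂ e^(−t/τ₂))/(τ₁ − τ₂)].
At t = 33.41: e^(−t/τ₁) = 0.000928802, e^(−t/τ₂) = 0.377094.
C₂ = 3.895·[1 − (4.78543·0.000928802 − 34.2575·0.377094)/(-29.4721)] = 3.895·0.561828 = 2.18832 g/L.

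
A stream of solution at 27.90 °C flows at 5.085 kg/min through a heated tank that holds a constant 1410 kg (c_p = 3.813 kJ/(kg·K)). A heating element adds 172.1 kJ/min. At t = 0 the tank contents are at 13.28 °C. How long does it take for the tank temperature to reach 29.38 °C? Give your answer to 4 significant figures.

320.5 min

Energy balance: M c_p dT/dt = ṁ c_p (T_in − T) + 172.1.
τ = M/ṁ = 277.286 min; T_ss = T_in + Q̇/(ṁ c_p) = 36.7761 °C.
T(t) = T_ss + (T₀ − T_ss) e^(−t/τ). Set T = 29.38:
e^(−t/τ) = (29.38 − 36.7761)/(13.28 − 36.7761) = 0.314780
t = −277.286 · ln(0.314780) = 320.509 min.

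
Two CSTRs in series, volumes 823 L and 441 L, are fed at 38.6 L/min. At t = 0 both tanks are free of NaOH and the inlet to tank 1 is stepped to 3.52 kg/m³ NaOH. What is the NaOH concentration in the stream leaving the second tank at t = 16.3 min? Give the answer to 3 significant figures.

Species balance on tank i: dCᵢ/dt = (Cᵢ₋₁ − Cᵢ)/τᵢ with τᵢ = Vᵢ/Q.
τ₁ = 823/38.6 = 21.321 min; τ₂ = 441/38.6 = 11.425 min.
Solving the cascade with C₁(0)=C₂(0)=0 gives C₂(t) = C_in[1 − (τ₁ e^(−t/τ₁) − τ₂ e^(−t/τ₂))/(τ₁ − τ₂)].
At t = 16.3: e^(−t/τ₁) = 0.46557, e^(−t/τ₂) = 0.24010.
C₂ = 3.52·[1 − (21.321·0.46557 − 11.425·0.24010)/(9.8964)] = 3.52·0.27414 = 0.96496 kg/m³.

0.965 kg/m³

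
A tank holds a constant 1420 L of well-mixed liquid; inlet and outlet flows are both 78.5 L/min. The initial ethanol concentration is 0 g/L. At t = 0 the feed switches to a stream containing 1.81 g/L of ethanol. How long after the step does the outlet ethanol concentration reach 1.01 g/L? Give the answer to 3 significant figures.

14.8 min

Unsteady species balance (constant V, well mixed): V dC/dt = Q(C_in − C), so τ = V/Q = 18.089 min.
C(t) = C_in + (C₀ − C_in) e^(−t/τ). Set C = 1.01 and solve for t:
e^(−t/τ) = (C − C_in)/(C₀ − C_in) = (1.01 − 1.81)/(0 − 1.81) = 0.44199
t = −τ ln(…) = 18.089 × 0.81647 = 14.769 min.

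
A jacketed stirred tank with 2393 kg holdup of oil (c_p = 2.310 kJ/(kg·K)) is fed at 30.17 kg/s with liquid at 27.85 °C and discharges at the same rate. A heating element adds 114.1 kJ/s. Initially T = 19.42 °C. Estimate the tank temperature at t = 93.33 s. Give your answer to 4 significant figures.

M c_p dT/dt = ṁ c_p (T_in − T) + Q̇.
τ = M/ṁ = 79.3172 s; T_ss = T_in + Q̇/(ṁ c_p) = 27.85 + 114.1/(30.17·2.310) = 29.4872 °C.
Solution: T(t) = T_ss + (T₀ − T_ss) e^(−t/τ).
T(93.33) = 29.4872 + (-10.0672)·e^(−93.33/79.3172) = 29.4872 + (-10.0672)·0.308304 = 26.3834 °C.

26.38 °C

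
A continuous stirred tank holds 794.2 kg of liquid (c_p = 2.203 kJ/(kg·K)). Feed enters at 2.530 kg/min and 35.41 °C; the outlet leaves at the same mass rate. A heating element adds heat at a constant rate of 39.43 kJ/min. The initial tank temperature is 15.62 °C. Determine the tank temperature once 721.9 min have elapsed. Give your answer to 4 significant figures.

M c_p dT/dt = ṁ c_p (T_in − T) + Q̇.
τ = M/ṁ = 313.913 min; T_ss = T_in + Q̇/(ṁ c_p) = 35.41 + 39.43/(2.530·2.203) = 42.4844 °C.
T approaches T_ss exponentially: T(t) = T_ss + (T₀ − T_ss) e^(−t/τ).
T(721.9) = 42.4844 + (-26.8644)·e^(−721.9/313.913) = 42.4844 + (-26.8644)·0.100291 = 39.7902 °C.

39.79 °C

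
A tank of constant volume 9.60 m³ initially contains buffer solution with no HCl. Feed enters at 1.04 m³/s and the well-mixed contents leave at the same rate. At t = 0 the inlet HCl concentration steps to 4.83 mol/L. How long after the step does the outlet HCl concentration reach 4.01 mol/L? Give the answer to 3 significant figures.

Transient balance on the dissolved component: V dC/dt = Q(C_in − C), so τ = V/Q = 9.2308 s.
C(t) = C_in + (C₀ − C_in) e^(−t/τ). Set C = 4.01 and solve for t:
e^(−t/τ) = (C − C_in)/(C₀ − C_in) = (4.01 − 4.83)/(0 − 4.83) = 0.16977
t = −τ ln(…) = 9.2308 × 1.7733 = 16.369 s.

16.4 s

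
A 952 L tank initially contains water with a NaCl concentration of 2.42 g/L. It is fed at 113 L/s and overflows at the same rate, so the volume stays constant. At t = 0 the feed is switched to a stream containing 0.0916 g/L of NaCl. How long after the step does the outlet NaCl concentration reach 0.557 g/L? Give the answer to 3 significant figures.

13.6 s

Unsteady species balance (constant V, well mixed): V dC/dt = Q(C_in − C), so τ = V/Q = 8.4248 s.
C(t) = C_in + (C₀ − C_in) e^(−t/τ). Set C = 0.557 and solve for t:
e^(−t/τ) = (C − C_in)/(C₀ − C_in) = (0.557 − 0.0916)/(2.42 − 0.0916) = 0.19988
t = −τ ln(…) = 8.4248 × 1.6100 = 13.564 s.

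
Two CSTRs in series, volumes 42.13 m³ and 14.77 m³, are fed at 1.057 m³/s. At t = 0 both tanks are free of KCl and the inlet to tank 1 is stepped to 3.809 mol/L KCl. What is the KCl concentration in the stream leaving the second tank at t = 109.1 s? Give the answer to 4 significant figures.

3.430 mol/L

Time constants: τᵢ = Vᵢ/Q for each well-mixed tank.
τ₁ = 42.13/1.057 = 39.8581 s; τ₂ = 14.77/1.057 = 13.9735 s.
Solving the cascade with C₁(0)=C₂(0)=0 gives C₂(t) = C_in[1 − (τ₁ e^(−t/τ₁) − τ₂ e^(−t/τ₂))/(τ₁ − τ₂)].
At t = 109.1: e^(−t/τ₁) = 0.0647507, e^(−t/τ₂) = 0.000406620.
C₂ = 3.809·[1 − (39.8581·0.0647507 − 13.9735·0.000406620)/(25.8846)] = 3.809·0.900514 = 3.43006 mol/L.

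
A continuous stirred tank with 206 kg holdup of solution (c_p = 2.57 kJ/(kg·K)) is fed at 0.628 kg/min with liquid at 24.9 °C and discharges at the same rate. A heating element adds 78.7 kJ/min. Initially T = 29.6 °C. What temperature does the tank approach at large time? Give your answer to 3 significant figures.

73.7 °C

M c_p dT/dt = ṁ c_p (T_in − T) + Q̇.
At steady state dT/dt = 0 ⇒ T_ss = T_in + Q̇/(ṁ c_p) = 24.9 + 78.7/(0.628·2.57) = 73.662 °C.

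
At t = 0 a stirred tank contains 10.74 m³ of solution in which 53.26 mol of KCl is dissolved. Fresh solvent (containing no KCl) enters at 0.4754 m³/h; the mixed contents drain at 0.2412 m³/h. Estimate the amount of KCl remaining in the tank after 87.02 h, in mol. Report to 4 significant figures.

17.81 mol

Let m(t) be the amount of KCl. Volume: V(t) = V₀ + (Q_in − Q_out) t = 10.74 + 0.234200 t; V(87.02) = 31.1201 m³.
Solute balance: dm/dt = 0 − Q_out C = −Q_out m/V(t).
Separate: dm/m = −Q_out dt/V(t) ⇒ ln(m/m₀) = −(Q_out/(Q_in−Q_out)) ln(V/V₀).
m = m₀ (V₀/V)^(Q_out/(Q_in−Q_out)) = 53.26 × (10.74/31.1201)^(1.02989) = 17.8055 mol.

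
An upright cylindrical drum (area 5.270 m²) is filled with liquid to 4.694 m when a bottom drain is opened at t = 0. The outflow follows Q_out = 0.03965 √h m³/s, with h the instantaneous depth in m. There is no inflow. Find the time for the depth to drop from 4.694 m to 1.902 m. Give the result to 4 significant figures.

With no inflow, A dh/dt = −0.03965 √h.
Separate and integrate: 2(√h − √h₀) = −(0.03965/A) t.
t = 2A(√h₀ − √h)/0.03965 = 2·5.270·(√4.694 − √1.902)/0.03965
  = 10.5400 × (2.16656 − 1.37913) / 0.03965 = 209.320 s.

209.3 s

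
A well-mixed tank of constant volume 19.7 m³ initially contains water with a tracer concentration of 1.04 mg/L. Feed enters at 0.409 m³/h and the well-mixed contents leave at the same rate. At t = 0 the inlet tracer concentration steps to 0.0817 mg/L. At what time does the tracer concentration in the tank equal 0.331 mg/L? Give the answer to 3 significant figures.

Species balance: V dC/dt = Q(C_in − C) ⇒ τ = V/Q = 48.166 h.
C(t) = C_in + (C₀ − C_in) e^(−t/τ). Set C = 0.331 and solve for t:
e^(−t/τ) = (C − C_in)/(C₀ − C_in) = (0.331 − 0.0817)/(1.04 − 0.0817) = 0.26015
t = −τ ln(…) = 48.166 × 1.3465 = 64.856 h.

64.9 h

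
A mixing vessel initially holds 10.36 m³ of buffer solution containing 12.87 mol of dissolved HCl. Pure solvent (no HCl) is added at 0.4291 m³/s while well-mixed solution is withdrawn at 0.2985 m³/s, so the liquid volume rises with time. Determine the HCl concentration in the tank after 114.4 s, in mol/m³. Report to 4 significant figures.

Let m(t) be the amount of HCl. Volume: V(t) = V₀ + (Q_in − Q_out) t = 10.36 + 0.130600 t; V(114.4) = 25.3006 m³.
Solute balance: dm/dt = 0 − Q_out C = −Q_out m/V(t).
Separate: dm/m = −Q_out dt/V(t) ⇒ ln(m/m₀) = −(Q_out/(Q_in−Q_out)) ln(V/V₀).
m = m₀ (V₀/V)^(Q_out/(Q_in−Q_out)) = 12.87 × (10.36/25.3006)^(2.28560) = 1.67219 mol.
C = m/V = 1.67219/25.3006 = 0.0660928 mol/m³.

0.06609 mol/m³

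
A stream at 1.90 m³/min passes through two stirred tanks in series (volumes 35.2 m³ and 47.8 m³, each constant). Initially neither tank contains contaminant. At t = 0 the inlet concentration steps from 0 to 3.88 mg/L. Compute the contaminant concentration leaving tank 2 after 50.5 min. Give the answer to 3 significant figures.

Species balance on tank i: dCᵢ/dt = (Cᵢ₋₁ − Cᵢ)/τᵢ with τᵢ = Vᵢ/Q.
τ₁ = 35.2/1.90 = 18.526 min; τ₂ = 47.8/1.90 = 25.158 min.
Tank 1: C₁ = C_in(1 − e^(−t/τ₁)). Tank 2 (τ₁ ≠ τ₂): C₂ = C_in[1 − (τ₁ e^(−t/τ₁) − τ₂ e^(−t/τ₂))/(τ₁ − τ₂)].
At t = 50.5: e^(−t/τ₁) = 0.065490, e^(−t/τ₂) = 0.13435.
C₂ = 3.88·[1 − (18.526·0.065490 − 25.158·0.13435)/(-6.6316)] = 3.88·0.67329 = 2.6124 mg/L.

2.61 mg/L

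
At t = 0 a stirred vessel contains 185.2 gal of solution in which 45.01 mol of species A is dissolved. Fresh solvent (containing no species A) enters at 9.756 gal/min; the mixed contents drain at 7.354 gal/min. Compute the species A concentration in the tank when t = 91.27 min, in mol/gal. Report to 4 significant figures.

0.01018 mol/gal

Let m(t) be the amount of species A. Volume: V(t) = V₀ + (Q_in − Q_out) t = 185.2 + 2.40200 t; V(91.27) = 404.431 gal.
Solute balance: dm/dt = 0 − Q_out C = −Q_out m/V(t).
Separate: dm/m = −Q_out dt/V(t) ⇒ ln(m/m₀) = −(Q_out/(Q_in−Q_out)) ln(V/V₀).
m = m₀ (V₀/V)^(Q_out/(Q_in−Q_out)) = 45.01 × (185.2/404.431)^(3.06162) = 4.11908 mol.
C = m/V = 4.11908/404.431 = 0.0101849 mol/gal.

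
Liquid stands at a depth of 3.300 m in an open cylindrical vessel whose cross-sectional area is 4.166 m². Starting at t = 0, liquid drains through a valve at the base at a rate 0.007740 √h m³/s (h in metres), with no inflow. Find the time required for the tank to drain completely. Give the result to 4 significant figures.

A dh/dt = −Q_out = −0.007740 √h.
This is separable: 2 d(√h)/dt = −0.007740/A, so √h = √h₀ − (0.007740/(2A)) t.
Tank is empty when √h = 0: t_empty = 2A√h₀/0.007740.
t_empty = 2·4.166·√3.300/0.007740 = 8.33200·1.81659/0.007740 = 1955.53 s.

1956 s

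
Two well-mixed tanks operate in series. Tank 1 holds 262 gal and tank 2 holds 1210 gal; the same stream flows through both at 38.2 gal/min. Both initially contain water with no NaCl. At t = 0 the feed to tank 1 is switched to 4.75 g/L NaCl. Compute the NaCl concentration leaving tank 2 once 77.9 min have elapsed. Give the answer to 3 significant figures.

4.23 g/L

Time constants: τᵢ = Vᵢ/Q for each well-mixed tank.
τ₁ = 262/38.2 = 6.8586 min; τ₂ = 1210/38.2 = 31.675 min.
Solving the cascade with C₁(0)=C₂(0)=0 gives C₂(t) = C_in[1 − (τ₁ e^(−t/τ₁) − τ₂ e^(−t/τ₂))/(τ₁ − τ₂)].
At t = 77.9: e^(−t/τ₁) = 1.1676e-05, e^(−t/τ₂) = 0.085493.
C₂ = 4.75·[1 − (6.8586·1.1676e-05 − 31.675·0.085493)/(-24.817)] = 4.75·0.89088 = 4.2317 g/L.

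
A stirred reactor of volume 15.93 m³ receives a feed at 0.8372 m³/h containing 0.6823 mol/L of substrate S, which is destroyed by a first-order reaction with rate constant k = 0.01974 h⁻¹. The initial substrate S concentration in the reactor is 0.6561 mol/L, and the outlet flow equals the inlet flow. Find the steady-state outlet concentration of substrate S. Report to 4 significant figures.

0.4960 mol/L

Species balance: V dC/dt = Q C_in − Q C − k V C.
Steady state (dC/dt = 0): C_ss = Q C_in/(Q + kV) = C_in/(1 + kV/Q).
C_ss = 0.8372·0.6823/(0.8372 + 0.01974·15.93) = 0.571222/1.15166 = 0.495999 mol/L.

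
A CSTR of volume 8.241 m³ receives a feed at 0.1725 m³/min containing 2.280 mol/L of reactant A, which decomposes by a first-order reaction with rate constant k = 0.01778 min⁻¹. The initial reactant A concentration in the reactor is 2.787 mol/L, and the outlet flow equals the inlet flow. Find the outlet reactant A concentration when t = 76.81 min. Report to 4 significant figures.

1.312 mol/L

Accumulation = in − out − consumed: V dC/dt = Q C_in − Q C − k V C.
dC/dt = (Q/V) C_in − (Q/V + k) C; effective rate a = Q/V + k = 0.0209319 + 0.01778 = 0.0387119 min⁻¹.
C_ss = Q C_in/(Q + kV) = 1.23282 mol/L; C(t) = C_ss + (C₀ − C_ss) e^(−a t).
C(76.81) = 1.23282 + (1.55418)·e^(−0.0387119·76.81) = 1.23282 + (1.55418)·0.0511260 = 1.31228 mol/L.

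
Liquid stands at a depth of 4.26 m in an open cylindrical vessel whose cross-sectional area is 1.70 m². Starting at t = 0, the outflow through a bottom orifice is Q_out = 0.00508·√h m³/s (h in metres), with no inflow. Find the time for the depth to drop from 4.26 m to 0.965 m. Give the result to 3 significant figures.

A dh/dt = −Q_out = −0.00508 √h.
Separate and integrate: 2(√h − √h₀) = −(0.00508/A) t.
t = 2A(√h₀ − √h)/0.00508 = 2·1.70·(√4.26 − √0.965)/0.00508
  = 3.4000 × (2.0640 − 0.98234) / 0.00508 = 723.93 s.

724 s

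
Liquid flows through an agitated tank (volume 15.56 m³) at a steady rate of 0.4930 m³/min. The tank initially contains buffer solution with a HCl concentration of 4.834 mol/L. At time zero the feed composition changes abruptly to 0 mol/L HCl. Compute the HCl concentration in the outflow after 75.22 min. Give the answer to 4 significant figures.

Mass balance on the solute (V constant): V dC/dt = Q(C_in − C).
Time constant τ = V/Q = 15.56/0.4930 = 31.5619 min.
Integrating: C(t) = C_in + (C₀ − C_in) e^(−t/τ).
C(75.22) = 0 + (4.834 − 0)·e^(−75.22/31.5619) = 0 + (4.83400)·0.0922497 = 0.445935 mol/L.

0.4459 mol/L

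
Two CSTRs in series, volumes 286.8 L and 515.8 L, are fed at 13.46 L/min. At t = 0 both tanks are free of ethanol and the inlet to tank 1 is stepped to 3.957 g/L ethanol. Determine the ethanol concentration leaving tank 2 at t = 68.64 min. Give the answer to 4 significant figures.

Species balance on tank i: dCᵢ/dt = (Cᵢ₋₁ − Cᵢ)/τᵢ with τᵢ = Vᵢ/Q.
τ₁ = 286.8/13.46 = 21.3076 min; τ₂ = 515.8/13.46 = 38.3210 min.
Tank 1: C₁ = C_in(1 − e^(−t/τ₁)). Tank 2 (τ₁ ≠ τ₂): C₂ = C_in[1 − (τ₁ e^(−t/τ₁) − τ₂ e^(−t/τ₂))/(τ₁ − τ₂)].
At t = 68.64: e^(−t/τ₁) = 0.0398996, e^(−t/τ₂) = 0.166762.
C₂ = 3.957·[1 − (21.3076·0.0398996 − 38.3210·0.166762)/(-17.0134)] = 3.957·0.674355 = 2.66842 g/L.

2.668 g/L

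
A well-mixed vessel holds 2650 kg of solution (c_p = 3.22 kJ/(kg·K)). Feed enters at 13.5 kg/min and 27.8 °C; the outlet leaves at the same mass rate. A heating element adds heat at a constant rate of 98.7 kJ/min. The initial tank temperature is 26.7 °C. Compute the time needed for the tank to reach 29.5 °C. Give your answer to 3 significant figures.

Energy balance: M c_p dT/dt = ṁ c_p (T_in − T) + 98.7.
τ = M/ṁ = 196.30 min; T_ss = T_in + Q̇/(ṁ c_p) = 30.071 °C.
T(t) = T_ss + (T₀ − T_ss) e^(−t/τ). Set T = 29.5:
e^(−t/τ) = (29.5 − 30.071)/(26.7 − 30.071) = 0.16927
t = −196.30 · ln(0.16927) = 348.67 min.

349 min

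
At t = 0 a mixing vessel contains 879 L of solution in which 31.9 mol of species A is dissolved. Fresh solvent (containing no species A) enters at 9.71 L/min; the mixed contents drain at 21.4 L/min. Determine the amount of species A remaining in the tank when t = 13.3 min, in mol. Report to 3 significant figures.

22.3 mol

Total volume: dV/dt = Q_in − Q_out = -11.690 L/min, so V(t) = 879 − 11.690 t and V(13.3) = 723.52 L.
Species balance (pure solvent in): dm/dt = −Q_out · m/V(t).
Separate: dm/m = −Q_out dt/V(t) ⇒ ln(m/m₀) = −(Q_out/(Q_in−Q_out)) ln(V/V₀).
m = m₀ (V₀/V)^(Q_out/(Q_in−Q_out)) = 31.9 × (879/723.52)^(-1.8306) = 22.338 mol.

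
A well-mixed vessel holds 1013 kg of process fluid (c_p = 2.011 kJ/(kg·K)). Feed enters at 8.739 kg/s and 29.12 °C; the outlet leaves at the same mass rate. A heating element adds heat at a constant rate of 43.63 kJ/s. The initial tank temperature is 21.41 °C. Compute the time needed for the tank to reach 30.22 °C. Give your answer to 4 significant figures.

231.6 s

First-law balance (no shaft work): M c_p dT/dt = ṁ c_p (T_in − T) + 43.63.
τ = M/ṁ = 115.917 s; T_ss = T_in + Q̇/(ṁ c_p) = 31.6026 °C.
T(t) = T_ss + (T₀ − T_ss) e^(−t/τ). Set T = 30.22:
e^(−t/τ) = (30.22 − 31.6026)/(21.41 − 31.6026) = 0.135650
t = −115.917 · ln(0.135650) = 231.565 s.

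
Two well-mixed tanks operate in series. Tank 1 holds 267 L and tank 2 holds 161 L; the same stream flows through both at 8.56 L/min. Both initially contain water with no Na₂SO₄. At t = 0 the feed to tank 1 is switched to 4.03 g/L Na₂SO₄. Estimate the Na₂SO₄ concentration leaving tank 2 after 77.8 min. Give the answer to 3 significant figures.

Each tank obeys Vᵢ dCᵢ/dt = Q(Cᵢ₋₁ − Cᵢ), so τᵢ = Vᵢ/Q.
τ₁ = 267/8.56 = 31.192 min; τ₂ = 161/8.56 = 18.808 min.
Tank 1: C₁ = C_in(1 − e^(−t/τ₁)). Tank 2 (τ₁ ≠ τ₂): C₂ = C_in[1 − (τ₁ e^(−t/τ₁) − τ₂ e^(−t/τ₂))/(τ₁ − τ₂)].
At t = 77.8: e^(−t/τ₁) = 0.082557, e^(−t/τ₂) = 0.015980.
C₂ = 4.03·[1 − (31.192·0.082557 − 18.808·0.015980)/(12.383)] = 4.03·0.81632 = 3.2898 g/L.

3.29 g/L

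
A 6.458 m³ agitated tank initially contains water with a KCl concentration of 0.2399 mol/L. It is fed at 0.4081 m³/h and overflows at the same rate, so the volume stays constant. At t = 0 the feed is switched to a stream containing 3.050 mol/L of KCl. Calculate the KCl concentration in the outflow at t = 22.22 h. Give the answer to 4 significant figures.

2.360 mol/L

Unsteady species balance (constant V, well mixed): V dC/dt = Q(C_in − C).
Time constant τ = V/Q = 6.458/0.4081 = 15.8246 h.
This is linear first-order; C(t) = C_in + (C₀ − C_in) e^(−t/τ).
C(22.22) = 3.050 + (0.2399 − 3.050)·e^(−22.22/15.8246) = 3.050 + (-2.81010)·0.245576 = 2.35991 mol/L.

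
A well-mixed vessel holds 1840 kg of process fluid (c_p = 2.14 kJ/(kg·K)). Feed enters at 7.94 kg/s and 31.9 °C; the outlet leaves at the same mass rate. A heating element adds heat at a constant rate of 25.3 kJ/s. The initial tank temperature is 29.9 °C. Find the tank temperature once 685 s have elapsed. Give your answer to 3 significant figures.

Energy balance: M c_p dT/dt = ṁ c_p (T_in − T) + 25.3.
τ = M/ṁ = 231.74 s; T_ss = T_in + Q̇/(ṁ c_p) = 31.9 + 25.3/(7.94·2.14) = 33.389 °C.
T approaches T_ss exponentially: T(t) = T_ss + (T₀ − T_ss) e^(−t/τ).
T(685) = 33.389 + (-3.4890)·e^(−685/231.74) = 33.389 + (-3.4890)·0.052031 = 33.207 °C.

33.2 °C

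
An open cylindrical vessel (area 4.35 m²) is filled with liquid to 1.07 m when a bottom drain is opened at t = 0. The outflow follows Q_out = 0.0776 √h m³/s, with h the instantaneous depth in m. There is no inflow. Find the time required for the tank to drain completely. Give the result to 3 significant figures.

Mass balance (ρ constant): A dh/dt = −0.0776 √h.
This is separable: 2 d(√h)/dt = −0.0776/A, so √h = √h₀ − (0.0776/(2A)) t.
Set h = 0: 2√h₀ = (0.0776/A) t_empty ⇒ t_empty = 2A√h₀/0.0776.
t_empty = 2·4.35·√1.07/0.0776 = 8.7000·1.0344/0.0776 = 115.97 s.

116 s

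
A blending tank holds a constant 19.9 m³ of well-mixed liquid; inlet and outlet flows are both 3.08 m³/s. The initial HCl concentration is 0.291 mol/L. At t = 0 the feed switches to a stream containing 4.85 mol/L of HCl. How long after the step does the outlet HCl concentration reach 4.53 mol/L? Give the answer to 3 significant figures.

Species balance on the tank: V dC/dt = Q(C_in − C), so τ = V/Q = 6.4610 s.
C(t) = C_in + (C₀ − C_in) e^(−t/τ). Set C = 4.53 and solve for t:
e^(−t/τ) = (C − C_in)/(C₀ − C_in) = (4.53 − 4.85)/(0.291 − 4.85) = 0.070191
t = −τ ln(…) = 6.4610 × 2.6565 = 17.164 s.

17.2 s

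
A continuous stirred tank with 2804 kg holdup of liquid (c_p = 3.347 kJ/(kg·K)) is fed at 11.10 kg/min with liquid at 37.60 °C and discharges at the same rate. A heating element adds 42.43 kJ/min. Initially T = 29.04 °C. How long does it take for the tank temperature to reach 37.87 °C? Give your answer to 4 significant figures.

608.6 min

M c_p dT/dt = ṁ c_p (T_in − T) + Q̇.
τ = M/ṁ = 252.613 min; T_ss = T_in + Q̇/(ṁ c_p) = 38.7421 °C.
T(t) = T_ss + (T₀ − T_ss) e^(−t/τ). Set T = 37.87:
e^(−t/τ) = (37.87 − 38.7421)/(29.04 − 38.7421) = 0.0898853
t = −252.613 · ln(0.0898853) = 608.599 min.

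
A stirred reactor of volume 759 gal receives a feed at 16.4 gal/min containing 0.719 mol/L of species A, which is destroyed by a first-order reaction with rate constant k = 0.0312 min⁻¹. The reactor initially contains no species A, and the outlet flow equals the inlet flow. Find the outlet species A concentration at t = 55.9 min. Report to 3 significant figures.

0.279 mol/L

Accumulation = in − out − consumed: V dC/dt = Q C_in − Q C − k V C.
dC/dt = (Q/V) C_in − (Q/V + k) C; effective rate a = Q/V + k = 0.021607 + 0.0312 = 0.052807 min⁻¹.
C_ss = Q C_in/(Q + kV) = 0.29420 mol/L; C(t) = C_ss + (C₀ − C_ss) e^(−a t).
C(55.9) = 0.29420 + (-0.29420)·e^(−0.052807·55.9) = 0.29420 + (-0.29420)·0.052239 = 0.27883 mol/L.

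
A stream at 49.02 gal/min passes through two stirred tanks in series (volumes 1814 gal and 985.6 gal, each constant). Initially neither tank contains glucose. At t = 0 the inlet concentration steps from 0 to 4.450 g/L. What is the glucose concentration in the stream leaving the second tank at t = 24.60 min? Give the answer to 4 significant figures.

0.9951 g/L

Species balance on tank i: dCᵢ/dt = (Cᵢ₋₁ − Cᵢ)/τᵢ with τᵢ = Vᵢ/Q.
τ₁ = 1814/49.02 = 37.0053 min; τ₂ = 985.6/49.02 = 20.1061 min.
Tank 1: C₁ = C_in(1 − e^(−t/τ₁)). Tank 2 (τ₁ ≠ τ₂): C₂ = C_in[1 − (τ₁ e^(−t/τ₁) − τ₂ e^(−t/τ₂))/(τ₁ − τ₂)].
At t = 24.60: e^(−t/τ₁) = 0.514392, e^(−t/τ₂) = 0.294196.
C₂ = 4.450·[1 − (37.0053·0.514392 − 20.1061·0.294196)/(16.8992)] = 4.450·0.223626 = 0.995137 g/L.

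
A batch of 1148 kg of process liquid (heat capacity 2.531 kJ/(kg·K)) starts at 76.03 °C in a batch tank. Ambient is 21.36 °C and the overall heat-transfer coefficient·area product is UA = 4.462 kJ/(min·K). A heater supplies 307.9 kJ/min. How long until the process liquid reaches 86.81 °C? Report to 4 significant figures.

908.0 min

Lumped-capacitance energy balance: M c_p dT/dt = UA(T_amb − T) + Q̇.
τ = M c_p/UA = 651.185 min; T_ss = T_amb + Q̇/UA = 21.36 + 307.9/4.462 = 90.3649 °C.
T(t) = T_ss + (T₀ − T_ss)e^(−t/τ); set T = 86.81:
t = −τ ln[(T − T_ss)/(T₀ − T_ss)] = −651.185 · ln(0.247991) = 907.989 min.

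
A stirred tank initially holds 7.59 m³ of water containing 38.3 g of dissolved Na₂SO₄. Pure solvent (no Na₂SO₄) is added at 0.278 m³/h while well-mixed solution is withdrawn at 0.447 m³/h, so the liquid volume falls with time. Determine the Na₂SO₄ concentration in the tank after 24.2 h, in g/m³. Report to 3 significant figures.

Total volume: dV/dt = Q_in − Q_out = -0.16900 m³/h, so V(t) = 7.59 − 0.16900 t and V(24.2) = 3.5002 m³.
Solute balance: dm/dt = 0 − Q_out C = −Q_out m/V(t).
dm/m = −Q_out dt/(V₀ − 0.16900 t); integrating gives ln(m/m₀) = −(Q_out/(Q_in−Q_out)) ln(V/V₀).
m = m₀ (V₀/V)^(Q_out/(Q_in−Q_out)) = 38.3 × (7.59/3.5002)^(-2.6450) = 4.9442 g.
C = m/V = 4.9442/3.5002 = 1.4125 g/m³.

1.41 g/m³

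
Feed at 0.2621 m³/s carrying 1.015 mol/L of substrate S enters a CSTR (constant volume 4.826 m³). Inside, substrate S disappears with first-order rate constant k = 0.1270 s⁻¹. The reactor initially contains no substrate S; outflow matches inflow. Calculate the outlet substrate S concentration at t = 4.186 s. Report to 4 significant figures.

Accumulation = in − out − consumed: V dC/dt = Q C_in − Q C − k V C.
This is linear with rate a = Q/V + k = 0.181310 s⁻¹.
C_ss = Q C_in/(Q + kV) = 0.304035 mol/L; C(t) = C_ss + (C₀ − C_ss) e^(−a t).
C(4.186) = 0.304035 + (-0.304035)·e^(−0.181310·4.186) = 0.304035 + (-0.304035)·0.468151 = 0.161701 mol/L.

0.1617 mol/L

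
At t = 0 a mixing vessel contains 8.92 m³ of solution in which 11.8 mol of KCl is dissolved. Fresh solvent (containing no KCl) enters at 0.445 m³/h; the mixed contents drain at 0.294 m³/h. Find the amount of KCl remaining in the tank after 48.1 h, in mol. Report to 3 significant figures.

Let m(t) be the amount of KCl. Volume: V(t) = V₀ + (Q_in − Q_out) t = 8.92 + 0.15100 t; V(48.1) = 16.183 m³.
Species balance (pure solvent in): dm/dt = −Q_out · m/V(t).
Separate: dm/m = −Q_out dt/V(t) ⇒ ln(m/m₀) = −(Q_out/(Q_in−Q_out)) ln(V/V₀).
m = m₀ (V₀/V)^(Q_out/(Q_in−Q_out)) = 11.8 × (8.92/16.183)^(1.9470) = 3.6999 mol.

3.70 mol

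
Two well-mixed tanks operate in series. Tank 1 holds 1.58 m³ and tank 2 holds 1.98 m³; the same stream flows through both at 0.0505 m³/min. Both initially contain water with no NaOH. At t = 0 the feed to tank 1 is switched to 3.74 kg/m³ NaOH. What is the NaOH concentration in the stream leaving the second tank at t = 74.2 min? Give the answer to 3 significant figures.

Species balance on tank i: dCᵢ/dt = (Cᵢ₋₁ − Cᵢ)/τᵢ with τᵢ = Vᵢ/Q.
τ₁ = 1.58/0.0505 = 31.287 min; τ₂ = 1.98/0.0505 = 39.208 min.
Tank 1: C₁ = C_in(1 − e^(−t/τ₁)). Tank 2 (τ₁ ≠ τ₂): C₂ = C_in[1 − (τ₁ e^(−t/τ₁) − τ₂ e^(−t/τ₂))/(τ₁ − τ₂)].
At t = 74.2: e^(−t/τ₁) = 0.093333, e^(−t/τ₂) = 0.15070.
C₂ = 3.74·[1 − (31.287·0.093333 − 39.208·0.15070)/(-7.9208)] = 3.74·0.62271 = 2.3289 kg/m³.

2.33 kg/m³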